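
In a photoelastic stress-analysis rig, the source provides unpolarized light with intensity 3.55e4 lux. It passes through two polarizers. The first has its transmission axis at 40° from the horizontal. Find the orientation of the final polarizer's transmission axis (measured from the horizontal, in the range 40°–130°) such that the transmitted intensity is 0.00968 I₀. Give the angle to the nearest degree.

θ ≈ 122°

Unpolarized light through the first polarizer → I₁ = ½ I₀, now polarized at 40°.
Need I₂/I₀ = 0.00968, so cos²(θ − 40°) = 0.00968 / 0.5 = 0.01936.
θ − 40° = arccos(√0.01936) = 82.0°, giving θ ≈ 40 + 82.0 = 122.0°.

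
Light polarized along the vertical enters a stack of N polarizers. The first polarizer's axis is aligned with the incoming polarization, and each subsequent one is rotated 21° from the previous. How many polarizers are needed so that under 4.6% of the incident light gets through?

N = 24

First polarizer is aligned with the polarization: full transmission.
Each further stage multiplies by cos²(21°) = 0.8716.
After N polarizers: T = 0.8716^(N−1). Require T < 0.046 ⇒ N−1 > ln(0.046)/ln(0.8716) = 22.40, so N−1 ≥ 23 and N = 24.
Check: N=24 gives T = 0.04236 < 0.046; N=23 gives T = 0.0486.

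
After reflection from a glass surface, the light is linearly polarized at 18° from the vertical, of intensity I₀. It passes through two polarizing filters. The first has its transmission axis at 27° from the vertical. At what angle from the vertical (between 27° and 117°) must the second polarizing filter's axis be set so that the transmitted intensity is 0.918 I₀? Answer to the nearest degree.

θ ≈ 41°

I₁ = I₀ cos²(27° − 18°) = I₀ cos²(9°) = 0.9755 I₀.
Need I₂/I₀ = 0.918, so cos²(θ − 27°) = 0.918 / 0.9755 = 0.941.
θ − 27° = arccos(√0.941) = 14.1°, giving θ ≈ 27 + 14.1 = 41.1°.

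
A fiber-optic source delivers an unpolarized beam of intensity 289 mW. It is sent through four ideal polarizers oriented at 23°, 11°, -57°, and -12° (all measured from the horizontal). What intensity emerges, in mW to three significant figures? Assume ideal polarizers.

I ≈ 9.70 mW

Unpolarized light through the first polarizer → I₁ = 289 mW/2 = 144.5 mW, polarized at 23°.
I₂ = I₁ · cos²(12°) = 144.5 · 0.9568 = 138.3 mW.
I₃ = I₂ · cos²(68°) = 138.3 · 0.1403 = 19.4 mW.
I₄ = I₃ · cos²(45°) = 19.4 · 0.5 = 9.701 mW.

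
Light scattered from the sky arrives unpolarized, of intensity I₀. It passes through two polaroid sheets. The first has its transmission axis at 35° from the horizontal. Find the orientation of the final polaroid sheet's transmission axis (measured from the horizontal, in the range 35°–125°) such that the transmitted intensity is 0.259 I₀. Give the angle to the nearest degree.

Unpolarized light through the first polarizer → I₁ = ½ I₀, now polarized at 35°.
Need I₂/I₀ = 0.259, so cos²(θ − 35°) = 0.259 / 0.5 = 0.518.
θ − 35° = arccos(√0.518) = 44.0°, giving θ ≈ 35 + 44.0 = 79.0°.

θ ≈ 79°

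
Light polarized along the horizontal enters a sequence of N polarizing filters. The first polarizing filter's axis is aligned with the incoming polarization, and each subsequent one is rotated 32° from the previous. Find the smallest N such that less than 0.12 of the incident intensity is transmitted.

First polarizer is aligned with the polarization: full transmission.
Each further stage multiplies by cos²(32°) = 0.7192.
After N polarizers: T = 0.7192^(N−1). Require T < 0.12 ⇒ N−1 > ln(0.12)/ln(0.7192) = 6.43, so N−1 ≥ 7 and N = 8.
Check: N=8 gives T = 0.09951 < 0.12; N=7 gives T = 0.1384.

N = 8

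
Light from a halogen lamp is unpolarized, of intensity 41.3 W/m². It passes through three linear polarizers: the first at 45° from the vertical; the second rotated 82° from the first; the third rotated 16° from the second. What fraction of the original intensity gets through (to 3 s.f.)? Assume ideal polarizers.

Unpolarized light through the first polarizer → I₁ = 41.3 W/m²/2 = 20.65 W/m², polarized at 45°.
I₂ = I₁ · cos²(82°) = 20.65 · 0.01937 = 0.4 W/m².
I₃ = I₂ · cos²(16°) = 0.4 · 0.924 = 0.3696 W/m².
Transmitted fraction = 0.008949.

I/I₀ ≈ 0.00895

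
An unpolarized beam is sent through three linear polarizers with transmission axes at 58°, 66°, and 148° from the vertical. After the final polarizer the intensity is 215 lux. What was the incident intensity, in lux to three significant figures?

I₀ ≈ 2.26e4 lux

Unpolarized light through the first polarizer → I₁ = ½ I₀, now polarized at 58°.
I₂ = I₁ cos²(66° − 58°) = 0.5 I₀ · cos²(8°) = 0.4903 I₀.
I₃ = I₂ cos²(148° − 66°) = 0.4903 I₀ · cos²(82°) = 0.009497 I₀.
So 215 lux = 0.009497 I₀, giving I₀ = 215/0.009497 = 2.264e+04 lux.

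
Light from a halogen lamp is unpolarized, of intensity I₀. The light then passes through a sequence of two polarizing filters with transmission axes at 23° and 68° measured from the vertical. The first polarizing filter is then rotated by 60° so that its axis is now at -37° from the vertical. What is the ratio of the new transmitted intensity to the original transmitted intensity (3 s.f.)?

I_new/I_old ≈ 0.134

Before rotation:
Unpolarized light through the first polarizer → I₁ = ½ I₀, now polarized at 23°.
I₂ = I₁ cos²(68° − 23°) = 0.5 I₀ · cos²(45°) = 0.25 I₀.
After rotation:
Unpolarized light through the first polarizer → I₁ = ½ I₀, now polarized at -37°.
Angle between axes 1 and 2: 75°. I₂ = 0.5 I₀ · cos²(75°) = 0.03349 I₀.
Ratio = 0.03349 / 0.25 = 0.134.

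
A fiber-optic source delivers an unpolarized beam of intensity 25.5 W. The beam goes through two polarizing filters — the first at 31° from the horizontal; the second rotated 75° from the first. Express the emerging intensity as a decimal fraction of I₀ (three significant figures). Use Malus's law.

Unpolarized light through the first polarizer → I₁ = 25.5 W/2 = 12.75 W, polarized at 31°.
I₂ = I₁ · cos²(75°) = 12.75 · 0.06699 = 0.8541 W.
Transmitted fraction = 0.03349.

I/I₀ ≈ 0.0335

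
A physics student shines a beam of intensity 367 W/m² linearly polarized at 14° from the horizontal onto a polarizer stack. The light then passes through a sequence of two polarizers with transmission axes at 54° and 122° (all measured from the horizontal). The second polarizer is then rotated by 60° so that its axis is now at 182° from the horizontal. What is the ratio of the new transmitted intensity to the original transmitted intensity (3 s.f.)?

Before rotation:
I₁ = I₀ cos²(54° − 14°) = I₀ cos²(40°) = 0.5868 I₀.
I₂ = I₁ cos²(122° − 54°) = 0.5868 I₀ · cos²(68°) = 0.08235 I₀.
After rotation:
I₁ = I₀ cos²(54° − 14°) = I₀ cos²(40°) = 0.5868 I₀.
Angle between axes 1 and 2: 52°. I₂ = 0.5868 I₀ · cos²(52°) = 0.2224 I₀.
Ratio = 0.2224 / 0.08235 = 2.701.

I_new/I_old ≈ 2.70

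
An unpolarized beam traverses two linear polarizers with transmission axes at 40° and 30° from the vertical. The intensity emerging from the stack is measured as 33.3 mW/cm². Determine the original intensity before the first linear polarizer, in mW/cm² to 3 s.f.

Unpolarized light through the first polarizer → I₁ = ½ I₀, now polarized at 40°.
I₂ = I₁ cos²(30° − 40°) = 0.5 I₀ · cos²(10°) = 0.4849 I₀.
So 33.3 mW/cm² = 0.4849 I₀, giving I₀ = 33.3/0.4849 = 68.67 mW/cm².

I₀ ≈ 68.7 mW/cm²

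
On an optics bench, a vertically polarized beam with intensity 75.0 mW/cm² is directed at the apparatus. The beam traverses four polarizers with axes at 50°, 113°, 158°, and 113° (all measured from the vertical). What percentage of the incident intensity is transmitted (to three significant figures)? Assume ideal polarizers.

I₁ = 75.0 mW/cm² · cos²(50°) = 30.99 mW/cm².
I₂ = I₁ · cos²(63°) = 30.99 · 0.2061 = 6.387 mW/cm².
I₃ = I₂ · cos²(45°) = 6.387 · 0.5 = 3.193 mW/cm².
I₄ = I₃ · cos²(45°) = 3.193 · 0.5 = 1.597 mW/cm².
That is 2.129% of the incident intensity.

≈ 2.13%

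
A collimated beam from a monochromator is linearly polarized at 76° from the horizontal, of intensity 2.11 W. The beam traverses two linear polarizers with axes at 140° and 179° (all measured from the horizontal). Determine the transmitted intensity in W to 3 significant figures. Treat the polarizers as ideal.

By Malus's law, I₁ = 2.11 W · cos²(64°) = 0.4055 W.
I₂ = I₁ · cos²(39°) = 0.4055 · 0.604 = 0.2449 W.

I ≈ 0.245 W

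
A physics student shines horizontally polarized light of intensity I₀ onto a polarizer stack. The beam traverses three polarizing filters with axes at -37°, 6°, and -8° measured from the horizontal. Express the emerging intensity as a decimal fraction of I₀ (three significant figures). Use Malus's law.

≈ 0.321 I₀

By Malus's law, I₁ = I₀ cos²(-37° − 0°) = I₀ cos²(37°) = 0.6378 I₀.
I₂ = I₁ cos²(6° + 37°) = 0.6378 I₀ · cos²(43°) = 0.3412 I₀.
I₃ = I₂ cos²(-8° − 6°) = 0.3412 I₀ · cos²(14°) = 0.3212 I₀.
Transmitted fraction = 0.3212.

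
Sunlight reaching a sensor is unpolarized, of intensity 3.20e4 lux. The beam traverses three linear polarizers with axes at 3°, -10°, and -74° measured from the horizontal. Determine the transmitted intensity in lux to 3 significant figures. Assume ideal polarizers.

I ≈ 2920 lux

Unpolarized light through the first polarizer → I₁ = 3.20e4 lux/2 = 1.6e+04 lux, polarized at 3°.
I₂ = I₁ · cos²(13°) = 1.6e+04 · 0.9494 = 1.519e+04 lux.
I₃ = I₂ · cos²(64°) = 1.519e+04 · 0.1922 = 2919 lux.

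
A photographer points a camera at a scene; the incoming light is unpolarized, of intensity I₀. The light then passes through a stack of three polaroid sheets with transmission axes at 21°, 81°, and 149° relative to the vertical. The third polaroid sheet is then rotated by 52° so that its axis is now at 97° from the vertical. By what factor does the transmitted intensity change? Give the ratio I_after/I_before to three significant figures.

I_new/I_old ≈ 6.58

Before rotation:
Unpolarized light through the first polarizer → I₁ = ½ I₀, now polarized at 21°.
I₂ = I₁ cos²(81° − 21°) = 0.5 I₀ · cos²(60°) = 0.125 I₀.
I₃ = I₂ cos²(149° − 81°) = 0.125 I₀ · cos²(68°) = 0.01754 I₀.
After rotation:
Unpolarized light through the first polarizer → I₁ = ½ I₀, now polarized at 21°.
I₂ = I₁ cos²(81° − 21°) = 0.5 I₀ · cos²(60°) = 0.125 I₀.
I₃ = I₂ cos²(97° − 81°) = 0.125 I₀ · cos²(16°) = 0.1155 I₀.
Ratio = 0.1155 / 0.01754 = 6.585.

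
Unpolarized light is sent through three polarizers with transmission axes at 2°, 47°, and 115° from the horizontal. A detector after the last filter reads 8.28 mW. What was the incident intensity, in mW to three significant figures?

Unpolarized light through the first polarizer → I₁ = ½ I₀, now polarized at 2°.
I₂ = I₁ cos²(47° − 2°) = 0.5 I₀ · cos²(45°) = 0.25 I₀.
I₃ = I₂ cos²(115° − 47°) = 0.25 I₀ · cos²(68°) = 0.03508 I₀.
So 8.28 mW = 0.03508 I₀, giving I₀ = 8.28/0.03508 = 236 mW.

I₀ ≈ 236 mW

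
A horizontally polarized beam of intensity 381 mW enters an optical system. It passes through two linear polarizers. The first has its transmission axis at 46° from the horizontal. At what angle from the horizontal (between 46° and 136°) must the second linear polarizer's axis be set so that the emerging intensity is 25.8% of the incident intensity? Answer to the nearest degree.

θ ≈ 89°

By Malus's law, I₁ = I₀ cos²(46° − 0°) = I₀ cos²(46°) = 0.4826 I₀.
Need I₂/I₀ = 0.258, so cos²(θ − 46°) = 0.258 / 0.4826 = 0.5347.
θ − 46° = arccos(√0.5347) = 43.0°, giving θ ≈ 46 + 43.0 = 89.0°.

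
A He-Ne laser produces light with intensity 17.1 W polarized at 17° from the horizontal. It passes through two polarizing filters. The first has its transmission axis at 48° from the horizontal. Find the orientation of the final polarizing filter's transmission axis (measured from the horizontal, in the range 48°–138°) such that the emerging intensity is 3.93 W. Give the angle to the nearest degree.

θ ≈ 104°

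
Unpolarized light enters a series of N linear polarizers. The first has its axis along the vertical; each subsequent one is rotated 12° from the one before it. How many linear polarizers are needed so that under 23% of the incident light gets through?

First polarizer halves the unpolarized light: factor 1/2.
Each further stage multiplies by cos²(12°) = 0.9568.
After N polarizers: T = 0.5·0.9568^(N−1). Require T < 0.23 ⇒ N−1 > ln(0.23/0.5)/ln(0.9568) = 17.57, so N−1 ≥ 18 and N = 19.
Check: N=19 gives T = 0.2257 < 0.23; N=18 gives T = 0.2359.

N = 19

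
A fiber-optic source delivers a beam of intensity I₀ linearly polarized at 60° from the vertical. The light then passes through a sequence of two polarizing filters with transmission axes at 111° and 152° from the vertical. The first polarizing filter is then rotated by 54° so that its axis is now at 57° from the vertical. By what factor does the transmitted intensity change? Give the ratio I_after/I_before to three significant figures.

I_new/I_old ≈ 0.0336

Before rotation:
I₁ = I₀ cos²(111° − 60°) = I₀ cos²(51°) = 0.396 I₀.
I₂ = I₁ cos²(152° − 111°) = 0.396 I₀ · cos²(41°) = 0.2256 I₀.
After rotation:
I₁ = I₀ cos²(57° − 60°) = I₀ cos²(3°) = 0.9973 I₀.
Angle between axes 1 and 2: 85°. I₂ = 0.9973 I₀ · cos²(85°) = 0.007575 I₀.
Ratio = 0.007575 / 0.2256 = 0.03358.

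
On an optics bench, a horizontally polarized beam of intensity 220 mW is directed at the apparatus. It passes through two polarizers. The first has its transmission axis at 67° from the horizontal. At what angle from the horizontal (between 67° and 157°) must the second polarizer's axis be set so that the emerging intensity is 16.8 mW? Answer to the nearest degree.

I₁ = I₀ cos²(67° − 0°) = I₀ cos²(67°) = 0.1527 I₀.
Target fraction: 16.8 / 220 mW = 0.07636 of I₀.
Need I₂/I₀ = 0.07636, so cos²(θ − 67°) = 0.07636 / 0.1527 = 0.5002.
θ − 67° = arccos(√0.5002) = 45.0°, giving θ ≈ 67 + 45.0 = 112.0°.

θ ≈ 112°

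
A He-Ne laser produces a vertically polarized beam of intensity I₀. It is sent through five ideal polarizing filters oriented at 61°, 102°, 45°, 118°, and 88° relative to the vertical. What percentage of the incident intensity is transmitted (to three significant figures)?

I₁ = I₀ cos²(61° − 0°) = I₀ cos²(61°) = 0.235 I₀.
I₂ = I₁ cos²(102° − 61°) = 0.235 I₀ · cos²(41°) = 0.1339 I₀.
I₃ = I₂ cos²(45° − 102°) = 0.1339 I₀ · cos²(57°) = 0.03971 I₀.
I₄ = I₃ cos²(118° − 45°) = 0.03971 I₀ · cos²(73°) = 0.003395 I₀.
I₅ = I₄ cos²(88° − 118°) = 0.003395 I₀ · cos²(30°) = 0.002546 I₀.
That is 0.2546% of the incident intensity.

≈ 0.255%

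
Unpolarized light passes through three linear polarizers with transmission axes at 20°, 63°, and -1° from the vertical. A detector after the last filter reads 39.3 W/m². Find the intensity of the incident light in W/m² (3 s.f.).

I₀ ≈ 765 W/m²

Unpolarized light through the first polarizer → I₁ = ½ I₀, now polarized at 20°.
I₂ = I₁ cos²(63° − 20°) = 0.5 I₀ · cos²(43°) = 0.2674 I₀.
I₃ = I₂ cos²(-1° − 63°) = 0.2674 I₀ · cos²(64°) = 0.05139 I₀.
So 39.3 W/m² = 0.05139 I₀, giving I₀ = 39.3/0.05139 = 764.7 W/m².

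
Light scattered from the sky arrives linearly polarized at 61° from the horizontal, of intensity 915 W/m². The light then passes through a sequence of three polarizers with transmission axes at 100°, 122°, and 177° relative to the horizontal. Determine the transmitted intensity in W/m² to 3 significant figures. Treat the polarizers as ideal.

By Malus's law, I₁ = 915 W/m² · cos²(39°) = 552.6 W/m².
I₂ = I₁ · cos²(22°) = 552.6 · 0.8597 = 475.1 W/m².
I₃ = I₂ · cos²(55°) = 475.1 · 0.329 = 156.3 W/m².

I ≈ 156 W/m²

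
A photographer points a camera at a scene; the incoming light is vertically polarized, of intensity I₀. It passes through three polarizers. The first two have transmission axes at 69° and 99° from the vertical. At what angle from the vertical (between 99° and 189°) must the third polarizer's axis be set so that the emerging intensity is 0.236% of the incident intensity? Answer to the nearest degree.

By Malus's law, I₁ = I₀ cos²(69° − 0°) = I₀ cos²(69°) = 0.1284 I₀.
I₂ = I₁ cos²(99° − 69°) = 0.1284 I₀ · cos²(30°) = 0.09632 I₀.
Need I₃/I₀ = 0.00236, so cos²(θ − 99°) = 0.00236 / 0.09632 = 0.0245.
θ − 99° = arccos(√0.0245) = 81.0°, giving θ ≈ 99 + 81.0 = 180.0°.

θ ≈ 180°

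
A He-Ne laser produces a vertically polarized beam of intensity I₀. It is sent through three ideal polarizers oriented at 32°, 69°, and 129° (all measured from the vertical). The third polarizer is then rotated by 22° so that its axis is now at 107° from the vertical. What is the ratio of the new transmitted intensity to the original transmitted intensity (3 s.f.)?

I_new/I_old ≈ 2.48

Before rotation:
By Malus's law, I₁ = I₀ cos²(32° − 0°) = I₀ cos²(32°) = 0.7192 I₀.
I₂ = I₁ cos²(69° − 32°) = 0.7192 I₀ · cos²(37°) = 0.4587 I₀.
I₃ = I₂ cos²(129° − 69°) = 0.4587 I₀ · cos²(60°) = 0.1147 I₀.
After rotation:
I₁ = I₀ cos²(32° − 0°) = I₀ cos²(32°) = 0.7192 I₀.
I₂ = I₁ cos²(69° − 32°) = 0.7192 I₀ · cos²(37°) = 0.4587 I₀.
I₃ = I₂ cos²(107° − 69°) = 0.4587 I₀ · cos²(38°) = 0.2848 I₀.
Ratio = 0.2848 / 0.1147 = 2.484.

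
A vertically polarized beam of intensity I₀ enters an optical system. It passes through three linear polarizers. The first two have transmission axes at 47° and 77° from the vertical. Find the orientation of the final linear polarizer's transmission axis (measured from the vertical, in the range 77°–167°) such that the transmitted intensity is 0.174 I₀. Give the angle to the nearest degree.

θ ≈ 122°

By Malus's law, I₁ = I₀ cos²(47° − 0°) = I₀ cos²(47°) = 0.4651 I₀.
I₂ = I₁ cos²(77° − 47°) = 0.4651 I₀ · cos²(30°) = 0.3488 I₀.
Need I₃/I₀ = 0.174, so cos²(θ − 77°) = 0.174 / 0.3488 = 0.4988.
θ − 77° = arccos(√0.4988) = 45.1°, giving θ ≈ 77 + 45.1 = 122.1°.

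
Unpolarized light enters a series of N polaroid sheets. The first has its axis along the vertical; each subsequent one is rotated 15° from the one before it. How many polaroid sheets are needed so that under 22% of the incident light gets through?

N = 13

First polarizer halves the unpolarized light: factor 1/2.
Each further stage multiplies by cos²(15°) = 0.933.
After N polarizers: T = 0.5·0.933^(N−1). Require T < 0.22 ⇒ N−1 > ln(0.22/0.5)/ln(0.933) = 11.84, so N−1 ≥ 12 and N = 13.
Check: N=13 gives T = 0.2176 < 0.22; N=12 gives T = 0.2332.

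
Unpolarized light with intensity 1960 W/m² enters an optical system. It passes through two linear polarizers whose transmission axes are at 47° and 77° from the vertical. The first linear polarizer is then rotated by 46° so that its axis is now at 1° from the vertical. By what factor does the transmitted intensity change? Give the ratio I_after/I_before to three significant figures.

Before rotation:
Unpolarized light through the first polarizer → I₁ = ½ I₀, now polarized at 47°.
I₂ = I₁ cos²(77° − 47°) = 0.5 I₀ · cos²(30°) = 0.375 I₀.
After rotation:
Unpolarized light through the first polarizer → I₁ = ½ I₀, now polarized at 1°.
I₂ = I₁ cos²(77° − 1°) = 0.5 I₀ · cos²(76°) = 0.02926 I₀.
Ratio = 0.02926 / 0.375 = 0.07803.

I_new/I_old ≈ 0.0780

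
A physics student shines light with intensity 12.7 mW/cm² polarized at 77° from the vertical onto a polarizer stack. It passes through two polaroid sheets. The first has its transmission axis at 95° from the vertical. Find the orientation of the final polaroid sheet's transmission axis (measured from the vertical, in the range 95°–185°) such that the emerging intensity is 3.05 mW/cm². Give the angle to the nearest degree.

θ ≈ 154°

I₁ = I₀ cos²(95° − 77°) = I₀ cos²(18°) = 0.9045 I₀.
Target fraction: 3.05 / 12.7 mW/cm² = 0.2402 of I₀.
Need I₂/I₀ = 0.2402, so cos²(θ − 95°) = 0.2402 / 0.9045 = 0.2655.
θ − 95° = arccos(√0.2655) = 59.0°, giving θ ≈ 95 + 59.0 = 154.0°.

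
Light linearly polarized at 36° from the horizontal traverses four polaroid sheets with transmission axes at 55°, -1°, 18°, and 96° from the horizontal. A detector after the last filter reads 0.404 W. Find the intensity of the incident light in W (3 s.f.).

I₀ ≈ 37.4 W

I₁ = I₀ cos²(55° − 36°) = I₀ cos²(19°) = 0.894 I₀.
I₂ = I₁ cos²(-1° − 55°) = 0.894 I₀ · cos²(56°) = 0.2796 I₀.
I₃ = I₂ cos²(18° + 1°) = 0.2796 I₀ · cos²(19°) = 0.2499 I₀.
I₄ = I₃ cos²(96° − 18°) = 0.2499 I₀ · cos²(78°) = 0.0108 I₀.
So 0.404 W = 0.0108 I₀, giving I₀ = 0.404/0.0108 = 37.4 W.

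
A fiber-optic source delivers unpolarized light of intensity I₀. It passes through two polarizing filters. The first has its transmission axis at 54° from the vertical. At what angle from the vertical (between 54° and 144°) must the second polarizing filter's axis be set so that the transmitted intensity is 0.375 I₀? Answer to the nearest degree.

θ ≈ 84°

Unpolarized light through the first polarizer → I₁ = ½ I₀, now polarized at 54°.
Need I₂/I₀ = 0.375, so cos²(θ − 54°) = 0.375 / 0.5 = 0.75.
θ − 54° = arccos(√0.75) = 30.0°, giving θ ≈ 54 + 30.0 = 84.0°.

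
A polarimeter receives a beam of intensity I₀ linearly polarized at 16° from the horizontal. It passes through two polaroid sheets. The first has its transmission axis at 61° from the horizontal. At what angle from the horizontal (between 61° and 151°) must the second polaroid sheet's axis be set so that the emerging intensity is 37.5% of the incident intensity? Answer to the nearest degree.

I₁ = I₀ cos²(61° − 16°) = I₀ cos²(45°) = 0.5 I₀.
Need I₂/I₀ = 0.375, so cos²(θ − 61°) = 0.375 / 0.5 = 0.75.
θ − 61° = arccos(√0.75) = 30.0°, giving θ ≈ 61 + 30.0 = 91.0°.

θ ≈ 91°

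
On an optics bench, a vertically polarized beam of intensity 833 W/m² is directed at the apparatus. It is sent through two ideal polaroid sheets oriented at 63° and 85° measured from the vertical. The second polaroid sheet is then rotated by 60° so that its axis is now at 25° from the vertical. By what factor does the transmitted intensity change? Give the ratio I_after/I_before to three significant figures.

I_new/I_old ≈ 0.722

Before rotation:
I₁ = I₀ cos²(63° − 0°) = I₀ cos²(63°) = 0.2061 I₀.
I₂ = I₁ cos²(85° − 63°) = 0.2061 I₀ · cos²(22°) = 0.1772 I₀.
After rotation:
I₁ = I₀ cos²(63° − 0°) = I₀ cos²(63°) = 0.2061 I₀.
I₂ = I₁ cos²(25° − 63°) = 0.2061 I₀ · cos²(38°) = 0.128 I₀.
Ratio = 0.128 / 0.1772 = 0.7223.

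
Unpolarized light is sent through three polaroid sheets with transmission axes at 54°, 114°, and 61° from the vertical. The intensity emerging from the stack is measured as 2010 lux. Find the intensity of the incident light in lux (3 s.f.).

Unpolarized light through the first polarizer → I₁ = ½ I₀, now polarized at 54°.
I₂ = I₁ cos²(114° − 54°) = 0.5 I₀ · cos²(60°) = 0.125 I₀.
I₃ = I₂ cos²(61° − 114°) = 0.125 I₀ · cos²(53°) = 0.04527 I₀.
So 2010 lux = 0.04527 I₀, giving I₀ = 2010/0.04527 = 4.44e+04 lux.

I₀ ≈ 4.44e4 lux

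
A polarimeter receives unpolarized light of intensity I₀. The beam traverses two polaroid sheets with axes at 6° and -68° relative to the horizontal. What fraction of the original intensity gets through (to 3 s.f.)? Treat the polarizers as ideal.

Unpolarized light through the first polarizer → I₁ = ½ I₀, now polarized at 6°.
I₂ = I₁ cos²(-68° − 6°) = 0.5 I₀ · cos²(74°) = 0.03799 I₀.
Transmitted fraction = 0.03799.

≈ 0.0380 I₀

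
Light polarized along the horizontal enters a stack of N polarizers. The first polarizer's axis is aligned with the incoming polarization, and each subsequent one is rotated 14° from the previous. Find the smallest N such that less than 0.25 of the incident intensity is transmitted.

First polarizer is aligned with the polarization: full transmission.
Each further stage multiplies by cos²(14°) = 0.9415.
After N polarizers: T = 0.9415^(N−1). Require T < 0.25 ⇒ N−1 > ln(0.25)/ln(0.9415) = 22.99, so N−1 ≥ 23 and N = 24.
Check: N=24 gives T = 0.2498 < 0.25; N=23 gives T = 0.2653.

N = 24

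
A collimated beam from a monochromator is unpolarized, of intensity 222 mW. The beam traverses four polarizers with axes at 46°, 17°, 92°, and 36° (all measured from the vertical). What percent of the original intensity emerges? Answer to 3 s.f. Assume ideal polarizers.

Unpolarized light through the first polarizer → I₁ = 222 mW/2 = 111 mW, polarized at 46°.
I₂ = I₁ · cos²(29°) = 111 · 0.765 = 84.91 mW.
I₃ = I₂ · cos²(75°) = 84.91 · 0.06699 = 5.688 mW.
I₄ = I₃ · cos²(56°) = 5.688 · 0.3127 = 1.779 mW.
That is 0.8012% of the incident intensity.

≈ 0.801%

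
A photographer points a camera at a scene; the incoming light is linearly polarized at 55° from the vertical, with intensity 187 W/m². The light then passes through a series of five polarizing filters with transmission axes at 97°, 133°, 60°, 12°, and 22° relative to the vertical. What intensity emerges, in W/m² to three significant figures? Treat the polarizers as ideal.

I ≈ 2.51 W/m²

I₁ = 187 W/m² · cos²(42°) = 103.3 W/m².
I₂ = I₁ · cos²(36°) = 103.3 · 0.6545 = 67.59 W/m².
I₃ = I₂ · cos²(73°) = 67.59 · 0.08548 = 5.778 W/m².
I₄ = I₃ · cos²(48°) = 5.778 · 0.4477 = 2.587 W/m².
I₅ = I₄ · cos²(10°) = 2.587 · 0.9698 = 2.509 W/m².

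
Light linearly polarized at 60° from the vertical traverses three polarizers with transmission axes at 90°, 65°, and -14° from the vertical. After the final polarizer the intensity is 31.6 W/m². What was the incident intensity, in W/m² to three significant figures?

I₁ = I₀ cos²(90° − 60°) = I₀ cos²(30°) = 0.75 I₀.
I₂ = I₁ cos²(65° − 90°) = 0.75 I₀ · cos²(25°) = 0.616 I₀.
I₃ = I₂ cos²(-14° − 65°) = 0.616 I₀ · cos²(79°) = 0.02243 I₀.
So 31.6 W/m² = 0.02243 I₀, giving I₀ = 31.6/0.02243 = 1409 W/m².

I₀ ≈ 1410 W/m²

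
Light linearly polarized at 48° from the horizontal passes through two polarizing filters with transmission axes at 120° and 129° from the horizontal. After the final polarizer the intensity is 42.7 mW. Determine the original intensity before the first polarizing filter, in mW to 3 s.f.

I₀ ≈ 458 mW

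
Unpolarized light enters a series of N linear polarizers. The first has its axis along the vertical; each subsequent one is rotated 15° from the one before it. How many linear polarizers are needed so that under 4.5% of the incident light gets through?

N = 36

First polarizer halves the unpolarized light: factor 1/2.
Each further stage multiplies by cos²(15°) = 0.933.
After N polarizers: T = 0.5·0.933^(N−1). Require T < 0.045 ⇒ N−1 > ln(0.045/0.5)/ln(0.933) = 34.73, so N−1 ≥ 35 and N = 36.
Check: N=36 gives T = 0.04416 < 0.045; N=35 gives T = 0.04733.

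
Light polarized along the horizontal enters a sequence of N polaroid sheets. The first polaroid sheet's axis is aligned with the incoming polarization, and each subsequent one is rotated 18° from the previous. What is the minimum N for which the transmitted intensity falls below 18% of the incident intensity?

N = 19

First polarizer is aligned with the polarization: full transmission.
Each further stage multiplies by cos²(18°) = 0.9045.
After N polarizers: T = 0.9045^(N−1). Require T < 0.18 ⇒ N−1 > ln(0.18)/ln(0.9045) = 17.09, so N−1 ≥ 18 and N = 19.
Check: N=19 gives T = 0.1642 < 0.18; N=18 gives T = 0.1816.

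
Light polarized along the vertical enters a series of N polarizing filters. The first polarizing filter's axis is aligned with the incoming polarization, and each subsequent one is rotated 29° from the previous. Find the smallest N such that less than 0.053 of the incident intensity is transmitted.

First polarizer is aligned with the polarization: full transmission.
Each further stage multiplies by cos²(29°) = 0.765.
After N polarizers: T = 0.765^(N−1). Require T < 0.053 ⇒ N−1 > ln(0.053)/ln(0.765) = 10.96, so N−1 ≥ 11 and N = 12.
Check: N=12 gives T = 0.05248 < 0.053; N=11 gives T = 0.06861.

N = 12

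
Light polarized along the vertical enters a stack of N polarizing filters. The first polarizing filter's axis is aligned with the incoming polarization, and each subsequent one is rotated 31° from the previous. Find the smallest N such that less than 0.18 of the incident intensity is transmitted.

N = 7

First polarizer is aligned with the polarization: full transmission.
Each further stage multiplies by cos²(31°) = 0.7347.
After N polarizers: T = 0.7347^(N−1). Require T < 0.18 ⇒ N−1 > ln(0.18)/ln(0.7347) = 5.56, so N−1 ≥ 6 and N = 7.
Check: N=7 gives T = 0.1573 < 0.18; N=6 gives T = 0.2141.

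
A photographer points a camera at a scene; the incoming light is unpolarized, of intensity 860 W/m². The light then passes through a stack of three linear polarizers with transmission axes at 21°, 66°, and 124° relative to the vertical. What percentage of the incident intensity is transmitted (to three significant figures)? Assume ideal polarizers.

≈ 7.02%

Unpolarized light through the first polarizer → I₁ = 860 W/m²/2 = 430 W/m², polarized at 21°.
I₂ = I₁ · cos²(45°) = 430 · 0.5 = 215 W/m².
I₃ = I₂ · cos²(58°) = 215 · 0.2808 = 60.38 W/m².
That is 7.02% of the incident intensity.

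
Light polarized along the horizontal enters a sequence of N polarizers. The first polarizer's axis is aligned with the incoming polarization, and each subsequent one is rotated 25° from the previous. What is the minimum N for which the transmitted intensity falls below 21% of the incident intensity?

N = 9

First polarizer is aligned with the polarization: full transmission.
Each further stage multiplies by cos²(25°) = 0.8214.
After N polarizers: T = 0.8214^(N−1). Require T < 0.21 ⇒ N−1 > ln(0.21)/ln(0.8214) = 7.93, so N−1 ≥ 8 and N = 9.
Check: N=9 gives T = 0.2072 < 0.21; N=8 gives T = 0.2523.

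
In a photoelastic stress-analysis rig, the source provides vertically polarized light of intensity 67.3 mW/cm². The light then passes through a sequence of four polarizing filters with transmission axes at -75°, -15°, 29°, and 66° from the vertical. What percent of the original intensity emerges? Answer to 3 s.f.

≈ 0.553%

I₁ = 67.3 mW/cm² · cos²(75°) = 4.508 mW/cm².
I₂ = I₁ · cos²(60°) = 4.508 · 0.25 = 1.127 mW/cm².
I₃ = I₂ · cos²(44°) = 1.127 · 0.5174 = 0.5832 mW/cm².
I₄ = I₃ · cos²(37°) = 0.5832 · 0.6378 = 0.372 mW/cm².
That is 0.5527% of the incident intensity.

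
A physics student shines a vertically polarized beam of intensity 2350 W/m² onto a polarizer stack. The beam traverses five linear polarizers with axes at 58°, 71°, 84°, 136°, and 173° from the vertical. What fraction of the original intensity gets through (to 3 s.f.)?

I/I₀ ≈ 0.0612

I₁ = 2350 W/m² · cos²(58°) = 659.9 W/m².
I₂ = I₁ · cos²(13°) = 659.9 · 0.9494 = 626.5 W/m².
I₃ = I₂ · cos²(13°) = 626.5 · 0.9494 = 594.8 W/m².
I₄ = I₃ · cos²(52°) = 594.8 · 0.379 = 225.5 W/m².
I₅ = I₄ · cos²(37°) = 225.5 · 0.6378 = 143.8 W/m².
Transmitted fraction = 0.06119.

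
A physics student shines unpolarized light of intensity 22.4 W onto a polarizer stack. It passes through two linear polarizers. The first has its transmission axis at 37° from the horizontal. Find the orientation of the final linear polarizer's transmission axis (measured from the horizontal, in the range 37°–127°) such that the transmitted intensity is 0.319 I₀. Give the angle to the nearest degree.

Unpolarized light through the first polarizer → I₁ = ½ I₀, now polarized at 37°.
Need I₂/I₀ = 0.319, so cos²(θ − 37°) = 0.319 / 0.5 = 0.638.
θ − 37° = arccos(√0.638) = 37.0°, giving θ ≈ 37 + 37.0 = 74.0°.

θ ≈ 74°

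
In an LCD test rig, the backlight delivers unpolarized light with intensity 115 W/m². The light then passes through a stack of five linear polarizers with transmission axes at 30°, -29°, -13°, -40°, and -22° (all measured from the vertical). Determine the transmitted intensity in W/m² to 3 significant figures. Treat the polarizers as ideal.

I ≈ 10.1 W/m²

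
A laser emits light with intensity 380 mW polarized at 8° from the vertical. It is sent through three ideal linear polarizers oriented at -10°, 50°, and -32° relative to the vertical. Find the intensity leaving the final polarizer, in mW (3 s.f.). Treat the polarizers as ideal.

I₁ = 380 mW · cos²(18°) = 343.7 mW.
I₂ = I₁ · cos²(60°) = 343.7 · 0.25 = 85.93 mW.
I₃ = I₂ · cos²(82°) = 85.93 · 0.01937 = 1.664 mW.

I ≈ 1.66 mW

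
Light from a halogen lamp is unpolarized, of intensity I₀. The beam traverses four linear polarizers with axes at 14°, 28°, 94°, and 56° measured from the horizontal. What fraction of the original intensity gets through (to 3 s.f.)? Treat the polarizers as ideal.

≈ 0.0484 I₀

Unpolarized light through the first polarizer → I₁ = ½ I₀, now polarized at 14°.
I₂ = I₁ cos²(28° − 14°) = 0.5 I₀ · cos²(14°) = 0.4707 I₀.
I₃ = I₂ cos²(94° − 28°) = 0.4707 I₀ · cos²(66°) = 0.07788 I₀.
I₄ = I₃ cos²(56° − 94°) = 0.07788 I₀ · cos²(38°) = 0.04836 I₀.
Transmitted fraction = 0.04836.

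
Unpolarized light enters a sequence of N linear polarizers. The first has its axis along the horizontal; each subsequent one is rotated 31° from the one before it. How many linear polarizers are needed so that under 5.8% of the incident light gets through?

N = 8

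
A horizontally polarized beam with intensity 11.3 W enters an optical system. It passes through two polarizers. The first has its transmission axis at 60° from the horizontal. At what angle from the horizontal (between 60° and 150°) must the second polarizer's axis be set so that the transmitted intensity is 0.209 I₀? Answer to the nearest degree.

θ ≈ 84°

I₁ = I₀ cos²(60° − 0°) = I₀ cos²(60°) = 0.25 I₀.
Need I₂/I₀ = 0.209, so cos²(θ − 60°) = 0.209 / 0.25 = 0.836.
θ − 60° = arccos(√0.836) = 23.9°, giving θ ≈ 60 + 23.9 = 83.9°.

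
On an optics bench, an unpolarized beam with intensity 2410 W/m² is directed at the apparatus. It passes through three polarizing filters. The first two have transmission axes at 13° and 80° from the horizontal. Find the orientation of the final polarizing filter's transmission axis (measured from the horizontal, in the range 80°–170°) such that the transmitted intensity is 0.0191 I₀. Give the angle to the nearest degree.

Unpolarized light through the first polarizer → I₁ = ½ I₀, now polarized at 13°.
I₂ = I₁ cos²(80° − 13°) = 0.5 I₀ · cos²(67°) = 0.07634 I₀.
Need I₃/I₀ = 0.0191, so cos²(θ − 80°) = 0.0191 / 0.07634 = 0.2502.
θ − 80° = arccos(√0.2502) = 60.0°, giving θ ≈ 80 + 60.0 = 140.0°.

θ ≈ 140°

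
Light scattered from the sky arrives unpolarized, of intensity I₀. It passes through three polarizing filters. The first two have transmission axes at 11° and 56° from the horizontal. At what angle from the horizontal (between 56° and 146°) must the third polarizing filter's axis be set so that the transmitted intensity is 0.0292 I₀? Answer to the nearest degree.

Unpolarized light through the first polarizer → I₁ = ½ I₀, now polarized at 11°.
I₂ = I₁ cos²(56° − 11°) = 0.5 I₀ · cos²(45°) = 0.25 I₀.
Need I₃/I₀ = 0.0292, so cos²(θ − 56°) = 0.0292 / 0.25 = 0.1168.
θ − 56° = arccos(√0.1168) = 70.0°, giving θ ≈ 56 + 70.0 = 126.0°.

θ ≈ 126°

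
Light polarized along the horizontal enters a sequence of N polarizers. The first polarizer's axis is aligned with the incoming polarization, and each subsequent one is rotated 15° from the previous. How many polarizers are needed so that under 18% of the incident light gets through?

N = 26

First polarizer is aligned with the polarization: full transmission.
Each further stage multiplies by cos²(15°) = 0.933.
After N polarizers: T = 0.933^(N−1). Require T < 0.18 ⇒ N−1 > ln(0.18)/ln(0.933) = 24.73, so N−1 ≥ 25 and N = 26.
Check: N=26 gives T = 0.1767 < 0.18; N=25 gives T = 0.1894.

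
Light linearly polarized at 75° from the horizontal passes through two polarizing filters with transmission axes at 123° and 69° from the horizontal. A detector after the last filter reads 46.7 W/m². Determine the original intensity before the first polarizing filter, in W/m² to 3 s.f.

I₀ ≈ 302 W/m²

By Malus's law, I₁ = I₀ cos²(123° − 75°) = I₀ cos²(48°) = 0.4477 I₀.
I₂ = I₁ cos²(69° − 123°) = 0.4477 I₀ · cos²(54°) = 0.1547 I₀.
So 46.7 W/m² = 0.1547 I₀, giving I₀ = 46.7/0.1547 = 301.9 W/m².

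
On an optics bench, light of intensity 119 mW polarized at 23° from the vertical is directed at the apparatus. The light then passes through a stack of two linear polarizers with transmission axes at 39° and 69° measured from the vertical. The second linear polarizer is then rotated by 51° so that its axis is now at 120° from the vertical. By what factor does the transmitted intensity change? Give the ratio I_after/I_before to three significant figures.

Before rotation:
I₁ = I₀ cos²(39° − 23°) = I₀ cos²(16°) = 0.924 I₀.
I₂ = I₁ cos²(69° − 39°) = 0.924 I₀ · cos²(30°) = 0.693 I₀.
After rotation:
I₁ = I₀ cos²(39° − 23°) = I₀ cos²(16°) = 0.924 I₀.
I₂ = I₁ cos²(120° − 39°) = 0.924 I₀ · cos²(81°) = 0.02261 I₀.
Ratio = 0.02261 / 0.693 = 0.03263.

I_new/I_old ≈ 0.0326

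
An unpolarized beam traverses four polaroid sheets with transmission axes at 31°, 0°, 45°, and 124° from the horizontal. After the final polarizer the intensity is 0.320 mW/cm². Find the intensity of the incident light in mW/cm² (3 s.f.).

I₀ ≈ 47.8 mW/cm²

Unpolarized light through the first polarizer → I₁ = ½ I₀, now polarized at 31°.
I₂ = I₁ cos²(0° − 31°) = 0.5 I₀ · cos²(31°) = 0.3674 I₀.
I₃ = I₂ cos²(45° − 0°) = 0.3674 I₀ · cos²(45°) = 0.1837 I₀.
I₄ = I₃ cos²(124° − 45°) = 0.1837 I₀ · cos²(79°) = 0.006688 I₀.
So 0.320 mW/cm² = 0.006688 I₀, giving I₀ = 0.320/0.006688 = 47.85 mW/cm².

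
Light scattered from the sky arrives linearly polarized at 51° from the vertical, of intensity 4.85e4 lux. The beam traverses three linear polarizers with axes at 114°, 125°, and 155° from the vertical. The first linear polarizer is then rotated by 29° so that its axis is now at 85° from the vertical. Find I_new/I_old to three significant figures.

Before rotation:
I₁ = I₀ cos²(114° − 51°) = I₀ cos²(63°) = 0.2061 I₀.
I₂ = I₁ cos²(125° − 114°) = 0.2061 I₀ · cos²(11°) = 0.1986 I₀.
I₃ = I₂ cos²(155° − 125°) = 0.1986 I₀ · cos²(30°) = 0.149 I₀.
After rotation:
I₁ = I₀ cos²(85° − 51°) = I₀ cos²(34°) = 0.6873 I₀.
I₂ = I₁ cos²(125° − 85°) = 0.6873 I₀ · cos²(40°) = 0.4033 I₀.
I₃ = I₂ cos²(155° − 125°) = 0.4033 I₀ · cos²(30°) = 0.3025 I₀.
Ratio = 0.3025 / 0.149 = 2.031.

I_new/I_old ≈ 2.03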